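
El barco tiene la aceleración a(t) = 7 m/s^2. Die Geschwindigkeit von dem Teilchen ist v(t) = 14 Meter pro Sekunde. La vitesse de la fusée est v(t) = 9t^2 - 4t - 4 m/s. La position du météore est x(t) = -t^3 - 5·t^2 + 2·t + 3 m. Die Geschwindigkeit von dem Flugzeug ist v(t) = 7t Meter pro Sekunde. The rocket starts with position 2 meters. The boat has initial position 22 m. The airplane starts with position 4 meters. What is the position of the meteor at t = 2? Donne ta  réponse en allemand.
Wir haben die Position x(t) = -t^3 - 5·t^2 + 2·t + 3. Durch Einsetzen von t = 2: x(2) = -21.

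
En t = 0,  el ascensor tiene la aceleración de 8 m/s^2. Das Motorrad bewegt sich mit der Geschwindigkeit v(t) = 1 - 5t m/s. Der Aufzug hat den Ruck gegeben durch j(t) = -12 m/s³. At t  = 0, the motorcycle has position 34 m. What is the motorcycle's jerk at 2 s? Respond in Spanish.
Debemos derivar nuestra ecuación de la velocidad v(t) = 1 - 5·t 2 veces. Tomando d/dt de v(t), encontramos a(t) = -5. Tomando d/dt de a(t), encontramos j(t) = 0. De la ecuación de la sacudida j(t) = 0, sustituimos t = 2 para obtener j = 0.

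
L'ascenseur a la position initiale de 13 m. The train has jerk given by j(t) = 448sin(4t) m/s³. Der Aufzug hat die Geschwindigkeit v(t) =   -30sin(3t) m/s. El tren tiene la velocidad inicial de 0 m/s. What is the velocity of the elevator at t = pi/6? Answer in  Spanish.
Usando v(t) = -30·sin(3·t) y sustituyendo t = pi/6, encontramos v = -30.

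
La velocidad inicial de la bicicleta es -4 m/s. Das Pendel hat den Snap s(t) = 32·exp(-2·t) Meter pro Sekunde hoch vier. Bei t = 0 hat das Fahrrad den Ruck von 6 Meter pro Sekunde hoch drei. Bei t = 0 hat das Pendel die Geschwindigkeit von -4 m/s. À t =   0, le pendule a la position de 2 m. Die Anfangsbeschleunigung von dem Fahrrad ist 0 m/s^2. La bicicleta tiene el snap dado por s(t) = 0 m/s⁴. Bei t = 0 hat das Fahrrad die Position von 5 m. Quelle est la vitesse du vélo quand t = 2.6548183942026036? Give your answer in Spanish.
Partiendo del snap s(t) = 0, tomamos 3 antiderivadas. La integral del snap, con j(0) = 6, da la sacudida: j(t) = 6. Integrando la sacudida y usando la condición inicial a(0) = 0, obtenemos a(t) = 6·t. Integrando la aceleración y usando la condición inicial v(0) = -4, obtenemos v(t) = 3·t^2 - 4. Tenemos la velocidad v(t) = 3·t^2 - 4. Sustituyendo t = 2.6548183942026036: v(2.6548183942026036) = 17.1441821185895.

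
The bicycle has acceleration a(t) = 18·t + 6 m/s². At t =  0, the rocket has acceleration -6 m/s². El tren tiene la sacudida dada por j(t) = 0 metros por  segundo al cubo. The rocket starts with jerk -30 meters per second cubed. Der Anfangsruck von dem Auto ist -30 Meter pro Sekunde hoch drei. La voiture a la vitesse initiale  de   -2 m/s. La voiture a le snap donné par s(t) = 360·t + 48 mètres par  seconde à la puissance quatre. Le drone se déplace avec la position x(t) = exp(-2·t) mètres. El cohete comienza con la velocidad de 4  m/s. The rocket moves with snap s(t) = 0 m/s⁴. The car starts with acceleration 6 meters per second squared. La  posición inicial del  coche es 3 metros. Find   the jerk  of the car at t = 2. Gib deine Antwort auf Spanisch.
Partiendo del snap s(t) = 360·t + 48, tomamos 1 integral. La antiderivada del snap, con j(0) = -30, da la sacudida: j(t) = 180·t^2 + 48·t - 30. Tenemos la sacudida j(t) = 180·t^2 + 48·t - 30. Sustituyendo t = 2: j(2) = 786.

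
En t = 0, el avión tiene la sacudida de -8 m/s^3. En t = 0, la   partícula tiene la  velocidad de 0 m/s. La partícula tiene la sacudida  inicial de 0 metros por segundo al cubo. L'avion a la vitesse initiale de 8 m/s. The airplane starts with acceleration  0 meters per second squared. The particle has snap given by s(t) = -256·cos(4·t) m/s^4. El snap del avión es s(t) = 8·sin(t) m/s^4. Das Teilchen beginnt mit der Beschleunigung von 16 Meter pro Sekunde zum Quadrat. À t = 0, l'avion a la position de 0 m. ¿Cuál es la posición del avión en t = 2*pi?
Para resolver esto, necesitamos tomar 4 integrales de nuestra ecuación del snap s(t) = 8·sin(t). La integral del snap es la sacudida. Usando j(0) = -8, obtenemos j(t) = -8·cos(t). La antiderivada de la sacudida, con a(0) = 0, da la aceleración: a(t) = -8·sin(t). Tomando ∫a(t)dt y aplicando v(0) = 8, encontramos v(t) = 8·cos(t). La antiderivada de la velocidad es la posición. Usando x(0) = 0, obtenemos x(t) = 8·sin(t). Tenemos la posición x(t) = 8·sin(t). Sustituyendo t = 2*pi: x(2*pi) = 0.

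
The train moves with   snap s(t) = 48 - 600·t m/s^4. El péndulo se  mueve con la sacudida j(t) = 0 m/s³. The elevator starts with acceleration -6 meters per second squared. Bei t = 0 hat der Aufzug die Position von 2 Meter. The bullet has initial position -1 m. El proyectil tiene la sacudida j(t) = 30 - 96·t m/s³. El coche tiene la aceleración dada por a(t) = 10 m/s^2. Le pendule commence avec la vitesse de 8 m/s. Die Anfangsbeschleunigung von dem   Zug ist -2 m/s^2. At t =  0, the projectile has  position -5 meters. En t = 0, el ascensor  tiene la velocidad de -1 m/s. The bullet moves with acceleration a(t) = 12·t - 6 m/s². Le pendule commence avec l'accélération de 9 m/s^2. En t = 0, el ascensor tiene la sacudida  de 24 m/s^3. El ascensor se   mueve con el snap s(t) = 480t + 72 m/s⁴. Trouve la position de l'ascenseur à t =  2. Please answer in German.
Um dies zu lösen, müssen wir 4 Integrale unserer Gleichung für den Snap s(t) = 480·t + 72 finden. Das Integral von dem Snap ist der Ruck. Mit j(0) = 24 erhalten wir j(t) = 240·t^2 + 72·t + 24. Durch Integration von dem Ruck und Verwendung der Anfangsbedingung a(0) = -6, erhalten wir a(t) = 80·t^3 + 36·t^2 + 24·t - 6. Durch Integration von der Beschleunigung und Verwendung der Anfangsbedingung v(0) = -1, erhalten wir v(t) = 20·t^4 + 12·t^3 + 12·t^2 - 6·t - 1. Die Stammfunktion von der Geschwindigkeit, mit x(0) = 2, ergibt die Position: x(t) = 4·t^5 + 3·t^4 + 4·t^3 - 3·t^2 - t + 2. Wir haben die Position x(t) = 4·t^5 + 3·t^4 + 4·t^3 - 3·t^2 - t + 2. Durch Einsetzen von t = 2: x(2) = 196.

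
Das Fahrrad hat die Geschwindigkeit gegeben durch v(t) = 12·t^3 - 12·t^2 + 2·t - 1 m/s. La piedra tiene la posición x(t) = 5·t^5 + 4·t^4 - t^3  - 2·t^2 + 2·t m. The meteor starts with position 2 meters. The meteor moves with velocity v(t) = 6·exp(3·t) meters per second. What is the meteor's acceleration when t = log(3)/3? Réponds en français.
Pour résoudre ceci, nous devons prendre 1 dérivée de notre équation de la vitesse v(t) = 6·exp(3·t). En dérivant la vitesse, nous obtenons l'accélération: a(t) = 18·exp(3·t). En utilisant a(t) = 18·exp(3·t) et en substituant t = log(3)/3, nous trouvons a = 54.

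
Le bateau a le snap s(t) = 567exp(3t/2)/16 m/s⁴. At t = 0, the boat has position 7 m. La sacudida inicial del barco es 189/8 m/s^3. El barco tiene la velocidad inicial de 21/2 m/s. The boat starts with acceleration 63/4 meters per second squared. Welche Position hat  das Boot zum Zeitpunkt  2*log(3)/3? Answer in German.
Wir müssen unsere Gleichung für den Snap s(t) = 567·exp(3·t/2)/16 4-mal integrieren. Mit ∫s(t)dt und Anwendung von j(0) = 189/8, finden wir j(t) = 189·exp(3·t/2)/8. Mit ∫j(t)dt und Anwendung von a(0) = 63/4, finden wir a(t) = 63·exp(3·t/2)/4. Mit ∫a(t)dt und Anwendung von v(0) = 21/2, finden wir v(t) = 21·exp(3·t/2)/2. Das Integral von der Geschwindigkeit ist die Position. Mit x(0) = 7 erhalten wir x(t) = 7·exp(3·t/2). Mit x(t) = 7·exp(3·t/2) und Einsetzen von t = 2*log(3)/3, finden wir x = 21.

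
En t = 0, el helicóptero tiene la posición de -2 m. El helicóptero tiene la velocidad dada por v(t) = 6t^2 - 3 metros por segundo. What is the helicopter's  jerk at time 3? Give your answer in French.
En partant de la vitesse v(t) = 6·t^2 - 3, nous prenons 2 dérivées. En prenant d/dt de v(t), nous trouvons a(t) = 12·t. La dérivée de l'accélération donne le jerk: j(t) = 12. De l'équation du jerk j(t) = 12, nous substituons t = 3 pour obtenir j = 12.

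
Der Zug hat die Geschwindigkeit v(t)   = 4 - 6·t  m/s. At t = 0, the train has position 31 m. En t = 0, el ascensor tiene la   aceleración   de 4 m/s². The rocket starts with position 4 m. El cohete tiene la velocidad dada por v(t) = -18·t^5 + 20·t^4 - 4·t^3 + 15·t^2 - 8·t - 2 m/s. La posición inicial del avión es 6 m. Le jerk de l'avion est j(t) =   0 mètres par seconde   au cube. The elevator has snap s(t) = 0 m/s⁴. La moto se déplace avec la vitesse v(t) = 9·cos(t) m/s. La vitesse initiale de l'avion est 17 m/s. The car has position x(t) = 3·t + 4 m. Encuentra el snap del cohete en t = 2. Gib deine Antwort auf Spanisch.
Debemos derivar nuestra ecuación de la velocidad v(t) = -18·t^5 + 20·t^4 - 4·t^3 + 15·t^2 - 8·t - 2 3 veces. La derivada de la velocidad da la aceleración: a(t) = -90·t^4 + 80·t^3 - 12·t^2 + 30·t - 8. La derivada de la aceleración da la sacudida: j(t) = -360·t^3 + 240·t^2 - 24·t + 30. Derivando la sacudida, obtenemos el snap: s(t) = -1080·t^2 + 480·t - 24. De la ecuación del snap s(t) = -1080·t^2 + 480·t - 24, sustituimos t = 2 para obtener s = -3384.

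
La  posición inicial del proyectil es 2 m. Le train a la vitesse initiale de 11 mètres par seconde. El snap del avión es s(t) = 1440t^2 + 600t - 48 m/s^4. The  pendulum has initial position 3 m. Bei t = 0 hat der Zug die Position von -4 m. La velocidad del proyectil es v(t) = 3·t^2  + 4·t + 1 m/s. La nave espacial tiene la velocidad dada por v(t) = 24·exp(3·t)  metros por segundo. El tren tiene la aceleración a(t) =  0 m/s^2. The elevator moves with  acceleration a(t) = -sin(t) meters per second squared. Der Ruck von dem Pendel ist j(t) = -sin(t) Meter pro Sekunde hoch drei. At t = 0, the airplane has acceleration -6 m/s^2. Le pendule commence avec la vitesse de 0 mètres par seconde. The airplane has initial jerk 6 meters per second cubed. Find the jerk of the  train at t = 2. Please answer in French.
Nous devons dériver notre équation de l'accélération a(t) = 0 1 fois. La dérivée de l'accélération donne le jerk: j(t) = 0. En utilisant j(t) = 0 et en substituant t = 2, nous trouvons j = 0.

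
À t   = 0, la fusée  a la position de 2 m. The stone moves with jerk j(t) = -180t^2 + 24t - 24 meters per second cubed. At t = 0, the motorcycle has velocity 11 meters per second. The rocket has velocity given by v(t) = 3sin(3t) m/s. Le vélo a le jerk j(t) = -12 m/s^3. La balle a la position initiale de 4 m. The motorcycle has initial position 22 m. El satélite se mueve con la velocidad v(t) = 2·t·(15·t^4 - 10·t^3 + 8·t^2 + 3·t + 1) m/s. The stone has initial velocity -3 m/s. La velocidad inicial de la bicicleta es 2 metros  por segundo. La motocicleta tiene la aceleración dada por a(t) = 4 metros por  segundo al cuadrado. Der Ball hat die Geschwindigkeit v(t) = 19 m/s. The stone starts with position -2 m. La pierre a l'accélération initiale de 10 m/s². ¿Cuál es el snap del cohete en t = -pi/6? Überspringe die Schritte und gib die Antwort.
En t = -pi/6, s = 0.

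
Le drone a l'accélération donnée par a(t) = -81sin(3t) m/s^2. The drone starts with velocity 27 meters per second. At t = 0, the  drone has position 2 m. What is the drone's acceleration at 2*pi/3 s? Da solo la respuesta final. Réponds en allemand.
Die Beschleunigung bei t = 2*pi/3 ist a = 0.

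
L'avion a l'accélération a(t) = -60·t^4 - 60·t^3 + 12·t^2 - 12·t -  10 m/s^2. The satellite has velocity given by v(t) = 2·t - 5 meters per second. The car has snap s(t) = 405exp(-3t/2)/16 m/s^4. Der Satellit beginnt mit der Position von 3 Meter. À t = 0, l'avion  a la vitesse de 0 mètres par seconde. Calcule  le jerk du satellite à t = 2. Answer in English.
To solve this, we need to take 2 derivatives of our velocity equation v(t) = 2·t - 5. Taking d/dt of v(t), we find a(t) = 2. Taking d/dt of a(t), we find j(t) = 0. Using j(t) = 0 and substituting t = 2, we find j = 0.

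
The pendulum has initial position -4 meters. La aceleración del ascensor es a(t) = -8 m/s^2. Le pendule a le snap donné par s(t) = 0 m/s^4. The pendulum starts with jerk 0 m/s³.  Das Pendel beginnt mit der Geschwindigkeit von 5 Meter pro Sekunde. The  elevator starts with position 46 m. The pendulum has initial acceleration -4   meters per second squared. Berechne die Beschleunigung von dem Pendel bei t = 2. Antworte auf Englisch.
To find the answer, we compute 2 integrals of s(t) = 0. Integrating snap and using the initial condition j(0) = 0, we get j(t) = 0. Finding the integral of j(t) and using a(0) = -4: a(t) = -4. From the given acceleration equation a(t) = -4, we substitute t = 2 to get a = -4.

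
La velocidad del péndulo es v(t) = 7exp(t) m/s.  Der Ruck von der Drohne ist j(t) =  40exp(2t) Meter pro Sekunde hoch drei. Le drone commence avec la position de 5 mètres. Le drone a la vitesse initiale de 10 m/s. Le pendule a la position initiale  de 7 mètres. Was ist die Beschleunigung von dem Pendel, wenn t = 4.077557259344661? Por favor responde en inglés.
To solve this, we need to take 1 derivative of our velocity equation v(t) = 7·exp(t). Differentiating velocity, we get acceleration: a(t) = 7·exp(t). Using a(t) = 7·exp(t) and substituting t = 4.077557259344661, we find a = 413.008183857366.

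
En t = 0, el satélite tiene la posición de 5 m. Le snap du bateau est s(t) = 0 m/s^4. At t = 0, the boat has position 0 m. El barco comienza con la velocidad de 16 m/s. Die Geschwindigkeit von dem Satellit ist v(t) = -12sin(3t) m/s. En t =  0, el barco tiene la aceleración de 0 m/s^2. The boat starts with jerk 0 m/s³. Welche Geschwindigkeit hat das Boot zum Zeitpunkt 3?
Um dies zu lösen, müssen wir 3 Integrale unserer Gleichung für den Snap s(t) = 0 finden. Das Integral von dem Snap, mit j(0) = 0, ergibt den Ruck: j(t) = 0. Mit ∫j(t)dt und Anwendung von a(0) = 0, finden wir a(t) = 0. Durch Integration von der Beschleunigung und Verwendung der Anfangsbedingung v(0) = 16, erhalten wir v(t) = 16. Wir haben die Geschwindigkeit v(t) = 16. Durch Einsetzen von t = 3: v(3) = 16.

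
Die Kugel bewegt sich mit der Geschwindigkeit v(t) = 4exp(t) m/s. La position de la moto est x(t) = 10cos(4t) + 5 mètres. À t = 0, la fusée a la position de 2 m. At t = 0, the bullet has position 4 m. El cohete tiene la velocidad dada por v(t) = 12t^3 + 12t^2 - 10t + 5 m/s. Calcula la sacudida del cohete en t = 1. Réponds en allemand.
Wir müssen unsere Gleichung für die Geschwindigkeit v(t) = 12·t^3 + 12·t^2 - 10·t + 5 2-mal ableiten. Durch Ableiten von der Geschwindigkeit erhalten wir die Beschleunigung: a(t) = 36·t^2 + 24·t - 10. Durch Ableiten von der Beschleunigung erhalten wir den Ruck: j(t) = 72·t + 24. Mit j(t) = 72·t + 24 und Einsetzen von t = 1, finden wir j = 96.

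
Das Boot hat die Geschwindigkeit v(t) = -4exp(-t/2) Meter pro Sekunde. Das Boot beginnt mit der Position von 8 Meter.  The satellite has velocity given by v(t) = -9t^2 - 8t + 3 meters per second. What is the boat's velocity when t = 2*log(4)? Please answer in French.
De l'équation de la vitesse v(t) = -4·exp(-t/2), nous substituons t = 2*log(4) pour obtenir v = -1.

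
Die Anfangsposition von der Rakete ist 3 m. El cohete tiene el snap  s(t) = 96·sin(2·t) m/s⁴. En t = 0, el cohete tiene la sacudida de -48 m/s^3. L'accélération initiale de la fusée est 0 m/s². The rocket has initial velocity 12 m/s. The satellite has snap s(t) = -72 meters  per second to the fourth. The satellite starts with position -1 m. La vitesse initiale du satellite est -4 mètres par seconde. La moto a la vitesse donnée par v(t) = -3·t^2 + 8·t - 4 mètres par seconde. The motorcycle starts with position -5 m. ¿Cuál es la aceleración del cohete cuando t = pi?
Necesitamos integrar nuestra ecuación del snap s(t) = 96·sin(2·t) 2 veces. La integral del snap, con j(0) = -48, da la sacudida: j(t) = -48·cos(2·t). La integral de la sacudida es la aceleración. Usando a(0) = 0, obtenemos a(t) = -24·sin(2·t). Tenemos la aceleración a(t) = -24·sin(2·t). Sustituyendo t = pi: a(pi) = 0.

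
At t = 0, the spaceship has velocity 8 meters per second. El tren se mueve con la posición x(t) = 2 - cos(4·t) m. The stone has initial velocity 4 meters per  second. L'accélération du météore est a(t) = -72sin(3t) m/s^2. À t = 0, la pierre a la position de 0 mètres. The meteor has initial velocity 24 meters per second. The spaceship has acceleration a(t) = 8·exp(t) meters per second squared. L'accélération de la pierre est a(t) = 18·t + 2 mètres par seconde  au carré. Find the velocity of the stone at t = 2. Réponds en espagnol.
Debemos encontrar la antiderivada de nuestra ecuación de la aceleración a(t) = 18·t + 2 1 vez. La integral de la aceleración es la velocidad. Usando v(0) = 4, obtenemos v(t) = 9·t^2 + 2·t + 4. Tenemos la velocidad v(t) = 9·t^2 + 2·t + 4. Sustituyendo t = 2: v(2) = 44.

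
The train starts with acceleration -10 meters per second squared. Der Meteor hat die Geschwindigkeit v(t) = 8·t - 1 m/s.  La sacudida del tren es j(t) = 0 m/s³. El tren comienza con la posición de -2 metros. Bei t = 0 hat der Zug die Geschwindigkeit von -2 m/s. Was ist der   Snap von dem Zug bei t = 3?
Ausgehend von dem Ruck j(t) = 0, nehmen wir 1 Ableitung. Mit d/dt von j(t) finden wir s(t) = 0. Aus der Gleichung für den Snap s(t) = 0, setzen wir t = 3 ein und erhalten s = 0.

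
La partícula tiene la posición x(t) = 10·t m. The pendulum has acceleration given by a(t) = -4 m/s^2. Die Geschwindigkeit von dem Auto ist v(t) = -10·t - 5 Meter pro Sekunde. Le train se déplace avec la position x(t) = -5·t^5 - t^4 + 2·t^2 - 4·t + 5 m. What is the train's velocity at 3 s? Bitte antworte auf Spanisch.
Debemos derivar nuestra ecuación de la posición x(t) = -5·t^5 - t^4 + 2·t^2 - 4·t + 5 1 vez. La derivada de la posición da la velocidad: v(t) = -25·t^4 - 4·t^3 + 4·t - 4. Usando v(t) = -25·t^4 - 4·t^3 + 4·t - 4 y sustituyendo t = 3, encontramos v = -2125.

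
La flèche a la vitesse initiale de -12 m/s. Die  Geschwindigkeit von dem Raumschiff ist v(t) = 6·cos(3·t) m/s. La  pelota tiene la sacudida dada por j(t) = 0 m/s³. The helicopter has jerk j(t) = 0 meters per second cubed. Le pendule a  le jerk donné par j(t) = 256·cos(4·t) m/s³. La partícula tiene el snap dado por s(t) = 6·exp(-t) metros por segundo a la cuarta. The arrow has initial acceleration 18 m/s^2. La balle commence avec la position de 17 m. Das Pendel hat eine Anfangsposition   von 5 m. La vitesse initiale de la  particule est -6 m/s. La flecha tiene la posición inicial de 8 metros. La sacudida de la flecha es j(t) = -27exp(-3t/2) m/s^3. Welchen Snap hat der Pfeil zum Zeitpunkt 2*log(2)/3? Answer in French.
Nous devons dériver notre équation du jerk j(t) = -27·exp(-3·t/2) 1 fois. La dérivée du jerk donne le snap: s(t) = 81·exp(-3·t/2)/2. Nous avons le snap s(t) = 81·exp(-3·t/2)/2. En substituant t = 2*log(2)/3: s(2*log(2)/3) = 81/4.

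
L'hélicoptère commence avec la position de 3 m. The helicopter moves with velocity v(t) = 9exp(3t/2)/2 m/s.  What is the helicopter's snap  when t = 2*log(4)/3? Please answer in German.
Um dies zu lösen, müssen wir 3 Ableitungen unserer Gleichung für die Geschwindigkeit v(t) = 9·exp(3·t/2)/2 nehmen. Mit d/dt von v(t) finden wir a(t) = 27·exp(3·t/2)/4. Die Ableitung von der Beschleunigung ergibt den Ruck: j(t) = 81·exp(3·t/2)/8. Mit d/dt von j(t) finden wir s(t) = 243·exp(3·t/2)/16. Mit s(t) = 243·exp(3·t/2)/16 und Einsetzen von t = 2*log(4)/3, finden wir s = 243/4.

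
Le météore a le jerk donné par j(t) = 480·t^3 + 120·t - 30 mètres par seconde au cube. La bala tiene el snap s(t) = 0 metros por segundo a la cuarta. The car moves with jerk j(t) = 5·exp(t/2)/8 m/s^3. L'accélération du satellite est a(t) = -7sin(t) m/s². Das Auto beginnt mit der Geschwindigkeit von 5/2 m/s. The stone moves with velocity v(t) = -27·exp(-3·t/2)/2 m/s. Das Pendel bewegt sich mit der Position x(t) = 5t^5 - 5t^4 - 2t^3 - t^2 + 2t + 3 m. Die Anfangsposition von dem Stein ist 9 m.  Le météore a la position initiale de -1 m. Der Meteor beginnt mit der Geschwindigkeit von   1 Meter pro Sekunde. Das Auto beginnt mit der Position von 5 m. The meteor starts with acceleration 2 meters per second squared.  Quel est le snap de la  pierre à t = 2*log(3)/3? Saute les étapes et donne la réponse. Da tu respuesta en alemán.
s(2*log(3)/3) = 243/16.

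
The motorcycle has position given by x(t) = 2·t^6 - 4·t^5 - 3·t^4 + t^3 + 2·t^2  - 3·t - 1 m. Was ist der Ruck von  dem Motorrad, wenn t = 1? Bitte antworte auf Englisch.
To solve this, we need to take 3 derivatives of our position equation x(t) = 2·t^6 - 4·t^5 - 3·t^4 + t^3 + 2·t^2 - 3·t - 1. Taking d/dt of x(t), we find v(t) = 12·t^5 - 20·t^4 - 12·t^3 + 3·t^2 + 4·t - 3. The derivative of velocity gives acceleration: a(t) = 60·t^4 - 80·t^3 - 36·t^2 + 6·t + 4. Taking d/dt of a(t), we find j(t) = 240·t^3 - 240·t^2 - 72·t + 6. Using j(t) = 240·t^3 - 240·t^2 - 72·t + 6 and substituting t = 1, we find j = -66.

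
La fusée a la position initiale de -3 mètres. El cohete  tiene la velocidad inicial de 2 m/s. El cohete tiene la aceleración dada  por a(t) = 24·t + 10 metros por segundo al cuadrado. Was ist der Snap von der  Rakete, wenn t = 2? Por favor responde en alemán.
Um dies zu lösen, müssen wir 2 Ableitungen unserer Gleichung für die Beschleunigung a(t) = 24·t + 10 nehmen. Die Ableitung von der Beschleunigung ergibt den Ruck: j(t) = 24. Die Ableitung von dem Ruck ergibt den Snap: s(t) = 0. Aus der Gleichung für den Snap s(t) = 0, setzen wir t = 2 ein und erhalten s = 0.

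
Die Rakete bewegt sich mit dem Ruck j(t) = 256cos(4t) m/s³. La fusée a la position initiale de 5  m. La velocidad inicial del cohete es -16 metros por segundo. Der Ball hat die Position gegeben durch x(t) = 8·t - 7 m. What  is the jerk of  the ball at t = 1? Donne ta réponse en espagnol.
Debemos derivar nuestra ecuación de la posición x(t) = 8·t - 7 3 veces. La derivada de la posición da la velocidad: v(t) = 8. Tomando d/dt de v(t), encontramos a(t) = 0. La derivada de la aceleración da la sacudida: j(t) = 0. Tenemos la sacudida j(t) = 0. Sustituyendo t = 1: j(1) = 0.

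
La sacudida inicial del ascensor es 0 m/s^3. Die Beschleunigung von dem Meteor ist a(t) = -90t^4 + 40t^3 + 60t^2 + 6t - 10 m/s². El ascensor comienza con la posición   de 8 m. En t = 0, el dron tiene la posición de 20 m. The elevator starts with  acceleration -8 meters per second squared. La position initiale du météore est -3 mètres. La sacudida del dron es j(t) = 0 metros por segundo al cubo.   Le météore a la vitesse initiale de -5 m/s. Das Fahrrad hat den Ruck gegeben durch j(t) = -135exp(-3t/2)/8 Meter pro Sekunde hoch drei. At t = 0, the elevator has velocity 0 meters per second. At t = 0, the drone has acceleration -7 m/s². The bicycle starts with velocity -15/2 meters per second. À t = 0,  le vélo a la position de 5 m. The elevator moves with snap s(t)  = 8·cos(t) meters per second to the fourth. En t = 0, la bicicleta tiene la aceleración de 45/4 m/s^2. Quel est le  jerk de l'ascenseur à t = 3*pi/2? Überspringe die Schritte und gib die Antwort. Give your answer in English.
At t = 3*pi/2, j = -8.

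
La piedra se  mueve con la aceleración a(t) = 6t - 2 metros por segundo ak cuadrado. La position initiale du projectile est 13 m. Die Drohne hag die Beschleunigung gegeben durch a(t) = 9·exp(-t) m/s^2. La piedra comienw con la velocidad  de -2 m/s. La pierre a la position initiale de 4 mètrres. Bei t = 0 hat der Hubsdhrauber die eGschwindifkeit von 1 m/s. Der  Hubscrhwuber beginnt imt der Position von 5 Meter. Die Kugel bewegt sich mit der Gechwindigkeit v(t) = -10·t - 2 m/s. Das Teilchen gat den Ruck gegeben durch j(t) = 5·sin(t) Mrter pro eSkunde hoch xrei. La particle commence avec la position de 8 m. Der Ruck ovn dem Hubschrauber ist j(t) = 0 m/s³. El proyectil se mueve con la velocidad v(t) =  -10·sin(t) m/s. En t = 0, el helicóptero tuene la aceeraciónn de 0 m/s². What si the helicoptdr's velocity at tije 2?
To find the answer, we compute 2 integrals of j(t) = 0. The integral of jerk, with a(0) = 0, gives acceleration: a(t) = 0. The antiderivative of acceleration is velocity. Using v(0) = 1, we get v(t) = 1. Using v(t) = 1 and substituting t = 2, we find v = 1.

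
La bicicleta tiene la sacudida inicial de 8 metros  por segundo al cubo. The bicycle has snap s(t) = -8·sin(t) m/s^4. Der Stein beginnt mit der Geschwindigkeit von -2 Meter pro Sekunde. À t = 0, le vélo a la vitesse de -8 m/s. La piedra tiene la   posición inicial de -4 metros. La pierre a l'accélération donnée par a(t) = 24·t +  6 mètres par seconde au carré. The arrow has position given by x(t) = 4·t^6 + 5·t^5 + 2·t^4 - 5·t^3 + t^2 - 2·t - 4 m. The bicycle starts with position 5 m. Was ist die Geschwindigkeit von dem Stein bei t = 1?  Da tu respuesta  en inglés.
We need to integrate our acceleration equation a(t) = 24·t + 6 1 time. Integrating acceleration and using the initial condition v(0) = -2, we get v(t) = 12·t^2 + 6·t - 2. From the given velocity equation v(t) = 12·t^2 + 6·t - 2, we substitute t = 1 to get v = 16.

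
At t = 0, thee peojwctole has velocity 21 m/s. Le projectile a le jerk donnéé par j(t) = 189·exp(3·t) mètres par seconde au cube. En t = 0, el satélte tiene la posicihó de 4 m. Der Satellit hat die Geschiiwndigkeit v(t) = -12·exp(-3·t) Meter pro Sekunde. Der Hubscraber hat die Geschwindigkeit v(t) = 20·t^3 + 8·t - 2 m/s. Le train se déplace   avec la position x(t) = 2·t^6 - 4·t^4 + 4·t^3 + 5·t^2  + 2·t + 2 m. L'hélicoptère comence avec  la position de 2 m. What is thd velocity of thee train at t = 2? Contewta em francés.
Pour résoudre ceci, nous devons prendre 1 dérivée de notre équation de la position x(t) = 2·t^6 - 4·t^4 + 4·t^3 + 5·t^2 + 2·t + 2. En dérivant la position, nous obtenons la vitesse: v(t) = 12·t^5 - 16·t^3 + 12·t^2 + 10·t + 2. En utilisant v(t) = 12·t^5 - 16·t^3 + 12·t^2 + 10·t + 2 et en substituant t = 2, nous trouvons v = 326.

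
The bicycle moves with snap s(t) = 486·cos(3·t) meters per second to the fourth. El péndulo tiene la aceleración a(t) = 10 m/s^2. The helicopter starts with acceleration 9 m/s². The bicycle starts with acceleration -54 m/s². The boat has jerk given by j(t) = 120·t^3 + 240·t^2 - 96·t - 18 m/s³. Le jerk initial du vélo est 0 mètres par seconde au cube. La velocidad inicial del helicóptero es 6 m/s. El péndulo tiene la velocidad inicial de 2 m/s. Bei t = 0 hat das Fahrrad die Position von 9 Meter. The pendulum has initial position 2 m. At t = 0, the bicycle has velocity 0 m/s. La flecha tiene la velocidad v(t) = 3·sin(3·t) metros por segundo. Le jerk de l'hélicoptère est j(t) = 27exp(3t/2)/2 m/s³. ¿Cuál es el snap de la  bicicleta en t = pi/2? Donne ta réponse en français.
Nous avons le snap s(t) = 486·cos(3·t). En substituant t = pi/2: s(pi/2) = 0.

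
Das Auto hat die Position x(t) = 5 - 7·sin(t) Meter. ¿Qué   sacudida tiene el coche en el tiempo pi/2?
Para resolver esto, necesitamos tomar 3 derivadas de nuestra ecuación de la posición x(t) = 5 - 7·sin(t). Tomando d/dt de x(t), encontramos v(t) = -7·cos(t). La derivada de la velocidad da la aceleración: a(t) = 7·sin(t). La derivada de la aceleración da la sacudida: j(t) = 7·cos(t). De la ecuación de la sacudida j(t) = 7·cos(t), sustituimos t = pi/2 para obtener j = 0.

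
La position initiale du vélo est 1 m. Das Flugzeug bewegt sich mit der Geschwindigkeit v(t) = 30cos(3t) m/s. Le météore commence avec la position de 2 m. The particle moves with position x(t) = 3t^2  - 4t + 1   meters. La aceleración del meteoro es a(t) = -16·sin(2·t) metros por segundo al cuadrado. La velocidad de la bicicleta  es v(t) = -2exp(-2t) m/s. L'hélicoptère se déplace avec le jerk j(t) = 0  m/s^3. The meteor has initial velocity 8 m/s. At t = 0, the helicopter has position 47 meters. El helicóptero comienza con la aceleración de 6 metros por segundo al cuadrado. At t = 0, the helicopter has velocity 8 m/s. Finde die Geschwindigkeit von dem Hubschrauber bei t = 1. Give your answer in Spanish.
Debemos encontrar la integral de nuestra ecuación de la sacudida j(t) = 0 2 veces. La antiderivada de la sacudida es la aceleración. Usando a(0) = 6, obtenemos a(t) = 6. Integrando la aceleración y usando la condición inicial v(0) = 8, obtenemos v(t) = 6·t + 8. De la ecuación de la velocidad v(t) = 6·t + 8, sustituimos t = 1 para obtener v = 14.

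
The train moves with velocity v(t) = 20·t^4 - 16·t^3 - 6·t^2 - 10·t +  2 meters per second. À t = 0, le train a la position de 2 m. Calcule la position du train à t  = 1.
Nous devons intégrer notre équation de la vitesse v(t) = 20·t^4 - 16·t^3 - 6·t^2 - 10·t + 2 1 fois. En prenant ∫v(t)dt et en appliquant x(0) = 2, nous trouvons x(t) = 4·t^5 - 4·t^4 - 2·t^3 - 5·t^2 + 2·t + 2. Nous avons la position x(t) = 4·t^5 - 4·t^4 - 2·t^3 - 5·t^2 + 2·t + 2. En substituant t = 1: x(1) = -3.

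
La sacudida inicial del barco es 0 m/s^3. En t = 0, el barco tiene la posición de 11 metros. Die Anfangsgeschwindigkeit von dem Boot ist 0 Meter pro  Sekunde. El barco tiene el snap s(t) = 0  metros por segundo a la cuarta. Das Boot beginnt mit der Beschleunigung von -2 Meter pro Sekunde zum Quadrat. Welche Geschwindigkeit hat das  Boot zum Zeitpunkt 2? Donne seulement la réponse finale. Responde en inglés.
At t = 2, v = -4.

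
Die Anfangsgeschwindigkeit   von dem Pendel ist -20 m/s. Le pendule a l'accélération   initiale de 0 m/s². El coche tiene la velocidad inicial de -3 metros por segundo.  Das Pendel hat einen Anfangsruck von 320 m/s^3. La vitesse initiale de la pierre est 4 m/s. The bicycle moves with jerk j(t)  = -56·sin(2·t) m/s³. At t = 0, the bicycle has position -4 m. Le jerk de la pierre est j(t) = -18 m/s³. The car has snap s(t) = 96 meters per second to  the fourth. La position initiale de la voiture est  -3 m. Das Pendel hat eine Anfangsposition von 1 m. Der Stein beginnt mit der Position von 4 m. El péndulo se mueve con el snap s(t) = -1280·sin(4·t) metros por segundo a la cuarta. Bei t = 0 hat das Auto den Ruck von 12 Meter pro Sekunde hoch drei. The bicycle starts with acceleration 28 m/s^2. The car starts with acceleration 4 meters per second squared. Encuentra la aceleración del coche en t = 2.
Partiendo del snap s(t) = 96, tomamos 2 antiderivadas. Tomando ∫s(t)dt y aplicando j(0) = 12, encontramos j(t) = 96·t + 12. La integral de la sacudida, con a(0) = 4, da la aceleración: a(t) = 48·t^2 + 12·t + 4. Usando a(t) = 48·t^2 + 12·t + 4 y sustituyendo t = 2, encontramos a = 220.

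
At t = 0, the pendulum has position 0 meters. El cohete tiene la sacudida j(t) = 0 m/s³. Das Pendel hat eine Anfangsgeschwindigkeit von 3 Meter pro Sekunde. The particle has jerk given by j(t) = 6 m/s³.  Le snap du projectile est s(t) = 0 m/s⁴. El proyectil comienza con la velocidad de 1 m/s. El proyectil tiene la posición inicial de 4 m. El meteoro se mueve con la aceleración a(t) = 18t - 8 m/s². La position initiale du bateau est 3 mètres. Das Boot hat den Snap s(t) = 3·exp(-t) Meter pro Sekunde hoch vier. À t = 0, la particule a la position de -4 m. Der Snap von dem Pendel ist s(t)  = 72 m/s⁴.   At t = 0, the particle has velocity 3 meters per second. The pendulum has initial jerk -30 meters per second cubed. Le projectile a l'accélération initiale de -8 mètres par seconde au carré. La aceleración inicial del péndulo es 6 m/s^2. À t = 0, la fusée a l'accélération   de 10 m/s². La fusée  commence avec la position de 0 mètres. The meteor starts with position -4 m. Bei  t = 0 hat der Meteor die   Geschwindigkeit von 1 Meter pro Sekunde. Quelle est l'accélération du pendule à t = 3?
Nous devons trouver l'intégrale de notre équation du snap s(t) = 72 2 fois. En prenant ∫s(t)dt et en appliquant j(0) = -30, nous trouvons j(t) = 72·t - 30. En intégrant le jerk et en utilisant la condition initiale a(0) = 6, nous obtenons a(t) = 36·t^2 - 30·t + 6. Nous avons l'accélération a(t) = 36·t^2 - 30·t + 6. En substituant t = 3: a(3) = 240.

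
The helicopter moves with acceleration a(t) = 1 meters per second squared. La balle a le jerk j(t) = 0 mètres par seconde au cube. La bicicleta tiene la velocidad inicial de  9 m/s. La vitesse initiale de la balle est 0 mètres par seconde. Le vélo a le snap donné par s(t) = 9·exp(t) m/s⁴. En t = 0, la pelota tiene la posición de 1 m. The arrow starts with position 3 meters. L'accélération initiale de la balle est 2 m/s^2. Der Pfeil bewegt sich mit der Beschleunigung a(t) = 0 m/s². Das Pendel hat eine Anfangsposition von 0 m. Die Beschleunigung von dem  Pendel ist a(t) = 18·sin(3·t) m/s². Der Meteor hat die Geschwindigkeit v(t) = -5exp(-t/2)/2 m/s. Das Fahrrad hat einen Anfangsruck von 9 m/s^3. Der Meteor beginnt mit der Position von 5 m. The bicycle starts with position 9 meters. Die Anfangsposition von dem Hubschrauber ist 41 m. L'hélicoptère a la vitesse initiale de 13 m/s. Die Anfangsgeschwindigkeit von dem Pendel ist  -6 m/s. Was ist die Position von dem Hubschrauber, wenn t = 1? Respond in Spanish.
Debemos encontrar la integral de nuestra ecuación de la aceleración a(t) = 1 2 veces. La integral de la aceleración, con v(0) = 13, da la velocidad: v(t) = t + 13. Integrando la velocidad y usando la condición inicial x(0) = 41, obtenemos x(t) = t^2/2 + 13·t + 41. Usando x(t) = t^2/2 + 13·t + 41 y sustituyendo t = 1, encontramos x = 109/2.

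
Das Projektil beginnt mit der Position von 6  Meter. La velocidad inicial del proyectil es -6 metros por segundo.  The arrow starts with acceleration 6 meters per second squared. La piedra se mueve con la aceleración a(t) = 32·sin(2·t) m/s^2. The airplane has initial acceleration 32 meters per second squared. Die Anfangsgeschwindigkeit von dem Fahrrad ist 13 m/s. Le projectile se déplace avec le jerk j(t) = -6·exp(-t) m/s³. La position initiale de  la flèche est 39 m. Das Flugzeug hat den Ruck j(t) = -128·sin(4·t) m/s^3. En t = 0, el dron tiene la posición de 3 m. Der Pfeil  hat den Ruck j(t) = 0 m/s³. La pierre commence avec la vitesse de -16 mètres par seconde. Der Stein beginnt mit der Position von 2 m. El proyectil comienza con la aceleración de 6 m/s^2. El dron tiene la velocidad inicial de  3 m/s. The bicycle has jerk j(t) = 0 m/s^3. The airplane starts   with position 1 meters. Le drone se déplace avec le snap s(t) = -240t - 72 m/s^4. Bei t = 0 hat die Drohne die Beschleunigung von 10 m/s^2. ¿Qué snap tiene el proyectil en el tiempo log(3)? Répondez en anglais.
To solve this, we need to take 1 derivative of our jerk equation j(t) = -6·exp(-t). Differentiating jerk, we get snap: s(t) = 6·exp(-t). Using s(t) = 6·exp(-t) and substituting t = log(3), we find s = 2.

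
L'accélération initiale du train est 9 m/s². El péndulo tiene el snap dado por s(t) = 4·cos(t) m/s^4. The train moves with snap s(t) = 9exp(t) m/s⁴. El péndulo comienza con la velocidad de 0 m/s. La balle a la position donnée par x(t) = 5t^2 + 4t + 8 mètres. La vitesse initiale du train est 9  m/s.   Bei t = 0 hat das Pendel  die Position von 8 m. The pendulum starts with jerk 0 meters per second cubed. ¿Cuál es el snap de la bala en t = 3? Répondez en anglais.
We must differentiate our position equation x(t) = 5·t^2 + 4·t + 8 4 times. The derivative of position gives velocity: v(t) = 10·t + 4. The derivative of velocity gives acceleration: a(t) = 10. Differentiating acceleration, we get jerk: j(t) = 0. Taking d/dt of j(t), we find s(t) = 0. Using s(t) = 0 and substituting t = 3, we find s = 0.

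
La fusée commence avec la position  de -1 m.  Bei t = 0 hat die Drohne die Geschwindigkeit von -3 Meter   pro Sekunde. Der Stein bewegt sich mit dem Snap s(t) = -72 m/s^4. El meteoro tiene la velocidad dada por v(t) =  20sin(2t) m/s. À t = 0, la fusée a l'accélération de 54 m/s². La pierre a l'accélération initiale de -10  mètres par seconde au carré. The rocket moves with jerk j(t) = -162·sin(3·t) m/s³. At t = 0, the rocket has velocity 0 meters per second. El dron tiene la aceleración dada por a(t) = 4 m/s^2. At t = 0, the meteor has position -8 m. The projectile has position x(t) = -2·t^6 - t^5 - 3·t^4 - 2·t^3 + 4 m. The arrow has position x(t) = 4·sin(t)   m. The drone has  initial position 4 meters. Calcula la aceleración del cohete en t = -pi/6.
Para resolver esto, necesitamos tomar 1 integral de nuestra ecuación de la sacudida j(t) = -162·sin(3·t). Tomando ∫j(t)dt y aplicando a(0) = 54, encontramos a(t) = 54·cos(3·t). Tenemos la aceleración a(t) = 54·cos(3·t). Sustituyendo t = -pi/6: a(-pi/6) = 0.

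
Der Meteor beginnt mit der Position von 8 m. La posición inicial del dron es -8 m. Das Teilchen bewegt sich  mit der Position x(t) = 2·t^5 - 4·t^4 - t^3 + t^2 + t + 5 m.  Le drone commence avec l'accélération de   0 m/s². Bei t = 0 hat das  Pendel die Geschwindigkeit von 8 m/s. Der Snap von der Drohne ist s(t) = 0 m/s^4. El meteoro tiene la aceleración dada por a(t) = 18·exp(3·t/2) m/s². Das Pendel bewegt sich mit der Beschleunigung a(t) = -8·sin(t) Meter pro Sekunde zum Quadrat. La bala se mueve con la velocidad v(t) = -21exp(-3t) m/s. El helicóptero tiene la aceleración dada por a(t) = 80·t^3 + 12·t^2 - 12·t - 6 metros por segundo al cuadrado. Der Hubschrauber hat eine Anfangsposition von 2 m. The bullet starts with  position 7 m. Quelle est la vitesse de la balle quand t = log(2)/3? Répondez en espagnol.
De la ecuación de la velocidad v(t) = -21·exp(-3·t), sustituimos t = log(2)/3 para obtener v = -21/2.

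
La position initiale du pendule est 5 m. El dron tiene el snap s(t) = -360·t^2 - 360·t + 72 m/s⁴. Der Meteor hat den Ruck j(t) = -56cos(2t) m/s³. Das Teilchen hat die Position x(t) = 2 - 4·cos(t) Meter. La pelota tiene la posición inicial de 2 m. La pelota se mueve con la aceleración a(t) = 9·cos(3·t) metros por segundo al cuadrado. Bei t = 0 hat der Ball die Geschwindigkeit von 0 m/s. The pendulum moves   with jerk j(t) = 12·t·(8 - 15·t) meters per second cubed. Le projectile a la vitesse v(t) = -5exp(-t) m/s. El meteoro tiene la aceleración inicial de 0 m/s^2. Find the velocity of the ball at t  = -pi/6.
Starting from acceleration a(t) = 9·cos(3·t), we take 1 antiderivative. The antiderivative of acceleration is velocity. Using v(0) = 0, we get v(t) = 3·sin(3·t). Using v(t) = 3·sin(3·t) and substituting t = -pi/6, we find v = -3.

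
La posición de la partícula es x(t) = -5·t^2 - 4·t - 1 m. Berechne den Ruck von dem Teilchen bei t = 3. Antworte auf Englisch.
Starting from position x(t) = -5·t^2 - 4·t - 1, we take 3 derivatives. Differentiating position, we get velocity: v(t) = -10·t - 4. The derivative of velocity gives acceleration: a(t) = -10. Differentiating acceleration, we get jerk: j(t) = 0. We have jerk j(t) = 0. Substituting t = 3: j(3) = 0.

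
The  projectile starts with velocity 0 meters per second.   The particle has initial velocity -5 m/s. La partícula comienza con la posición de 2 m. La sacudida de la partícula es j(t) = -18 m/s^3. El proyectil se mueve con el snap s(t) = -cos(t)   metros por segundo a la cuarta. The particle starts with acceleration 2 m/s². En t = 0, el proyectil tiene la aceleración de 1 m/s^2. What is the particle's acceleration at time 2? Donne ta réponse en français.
Nous devons trouver l'intégrale de notre équation du jerk j(t) = -18 1 fois. La primitive du jerk est l'accélération. En utilisant a(0) = 2, nous obtenons a(t) = 2 - 18·t. De l'équation de l'accélération a(t) = 2 - 18·t, nous substituons t = 2 pour obtenir a = -34.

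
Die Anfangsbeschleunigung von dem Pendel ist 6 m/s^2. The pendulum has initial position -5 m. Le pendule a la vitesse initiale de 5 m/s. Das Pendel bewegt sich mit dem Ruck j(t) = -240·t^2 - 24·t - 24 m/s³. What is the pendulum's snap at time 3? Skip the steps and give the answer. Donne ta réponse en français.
s(3) = -1464.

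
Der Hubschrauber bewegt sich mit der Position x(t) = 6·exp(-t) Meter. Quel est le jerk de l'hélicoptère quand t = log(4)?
Pour résoudre ceci, nous devons prendre 3 dérivées de notre équation de la position x(t) = 6·exp(-t). En prenant d/dt de x(t), nous trouvons v(t) = -6·exp(-t). En dérivant la vitesse, nous obtenons l'accélération: a(t) = 6·exp(-t). La dérivée de l'accélération donne le jerk: j(t) = -6·exp(-t). Nous avons le jerk j(t) = -6·exp(-t). En substituant t = log(4): j(log(4)) = -3/2.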